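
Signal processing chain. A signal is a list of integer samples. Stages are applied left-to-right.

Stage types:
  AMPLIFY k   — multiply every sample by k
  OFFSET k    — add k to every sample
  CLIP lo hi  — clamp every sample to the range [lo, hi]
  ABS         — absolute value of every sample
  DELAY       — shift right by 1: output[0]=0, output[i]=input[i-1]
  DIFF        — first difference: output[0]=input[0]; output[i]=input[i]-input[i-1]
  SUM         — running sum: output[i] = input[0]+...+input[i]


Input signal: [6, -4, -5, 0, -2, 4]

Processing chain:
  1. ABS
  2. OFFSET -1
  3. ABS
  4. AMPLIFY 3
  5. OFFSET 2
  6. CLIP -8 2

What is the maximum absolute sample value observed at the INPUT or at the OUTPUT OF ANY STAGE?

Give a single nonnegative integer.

Answer: 17

Derivation:
Input: [6, -4, -5, 0, -2, 4] (max |s|=6)
Stage 1 (ABS): |6|=6, |-4|=4, |-5|=5, |0|=0, |-2|=2, |4|=4 -> [6, 4, 5, 0, 2, 4] (max |s|=6)
Stage 2 (OFFSET -1): 6+-1=5, 4+-1=3, 5+-1=4, 0+-1=-1, 2+-1=1, 4+-1=3 -> [5, 3, 4, -1, 1, 3] (max |s|=5)
Stage 3 (ABS): |5|=5, |3|=3, |4|=4, |-1|=1, |1|=1, |3|=3 -> [5, 3, 4, 1, 1, 3] (max |s|=5)
Stage 4 (AMPLIFY 3): 5*3=15, 3*3=9, 4*3=12, 1*3=3, 1*3=3, 3*3=9 -> [15, 9, 12, 3, 3, 9] (max |s|=15)
Stage 5 (OFFSET 2): 15+2=17, 9+2=11, 12+2=14, 3+2=5, 3+2=5, 9+2=11 -> [17, 11, 14, 5, 5, 11] (max |s|=17)
Stage 6 (CLIP -8 2): clip(17,-8,2)=2, clip(11,-8,2)=2, clip(14,-8,2)=2, clip(5,-8,2)=2, clip(5,-8,2)=2, clip(11,-8,2)=2 -> [2, 2, 2, 2, 2, 2] (max |s|=2)
Overall max amplitude: 17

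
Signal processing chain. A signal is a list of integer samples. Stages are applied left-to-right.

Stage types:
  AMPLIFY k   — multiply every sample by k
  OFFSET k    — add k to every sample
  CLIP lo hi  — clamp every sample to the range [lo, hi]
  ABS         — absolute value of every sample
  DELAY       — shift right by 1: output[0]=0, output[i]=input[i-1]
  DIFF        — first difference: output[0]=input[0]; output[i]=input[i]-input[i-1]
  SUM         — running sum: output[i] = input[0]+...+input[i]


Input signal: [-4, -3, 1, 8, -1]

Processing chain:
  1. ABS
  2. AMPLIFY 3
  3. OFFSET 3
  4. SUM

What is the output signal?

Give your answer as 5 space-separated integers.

Input: [-4, -3, 1, 8, -1]
Stage 1 (ABS): |-4|=4, |-3|=3, |1|=1, |8|=8, |-1|=1 -> [4, 3, 1, 8, 1]
Stage 2 (AMPLIFY 3): 4*3=12, 3*3=9, 1*3=3, 8*3=24, 1*3=3 -> [12, 9, 3, 24, 3]
Stage 3 (OFFSET 3): 12+3=15, 9+3=12, 3+3=6, 24+3=27, 3+3=6 -> [15, 12, 6, 27, 6]
Stage 4 (SUM): sum[0..0]=15, sum[0..1]=27, sum[0..2]=33, sum[0..3]=60, sum[0..4]=66 -> [15, 27, 33, 60, 66]

Answer: 15 27 33 60 66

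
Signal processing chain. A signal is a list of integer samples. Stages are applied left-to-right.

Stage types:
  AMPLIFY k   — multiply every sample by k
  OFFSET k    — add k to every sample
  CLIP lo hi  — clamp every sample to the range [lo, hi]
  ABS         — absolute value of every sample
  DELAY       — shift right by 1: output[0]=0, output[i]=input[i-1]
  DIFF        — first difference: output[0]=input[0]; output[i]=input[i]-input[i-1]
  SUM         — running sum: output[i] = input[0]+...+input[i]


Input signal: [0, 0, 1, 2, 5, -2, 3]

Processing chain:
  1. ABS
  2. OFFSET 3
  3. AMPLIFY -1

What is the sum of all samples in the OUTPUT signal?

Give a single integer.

Answer: -34

Derivation:
Input: [0, 0, 1, 2, 5, -2, 3]
Stage 1 (ABS): |0|=0, |0|=0, |1|=1, |2|=2, |5|=5, |-2|=2, |3|=3 -> [0, 0, 1, 2, 5, 2, 3]
Stage 2 (OFFSET 3): 0+3=3, 0+3=3, 1+3=4, 2+3=5, 5+3=8, 2+3=5, 3+3=6 -> [3, 3, 4, 5, 8, 5, 6]
Stage 3 (AMPLIFY -1): 3*-1=-3, 3*-1=-3, 4*-1=-4, 5*-1=-5, 8*-1=-8, 5*-1=-5, 6*-1=-6 -> [-3, -3, -4, -5, -8, -5, -6]
Output sum: -34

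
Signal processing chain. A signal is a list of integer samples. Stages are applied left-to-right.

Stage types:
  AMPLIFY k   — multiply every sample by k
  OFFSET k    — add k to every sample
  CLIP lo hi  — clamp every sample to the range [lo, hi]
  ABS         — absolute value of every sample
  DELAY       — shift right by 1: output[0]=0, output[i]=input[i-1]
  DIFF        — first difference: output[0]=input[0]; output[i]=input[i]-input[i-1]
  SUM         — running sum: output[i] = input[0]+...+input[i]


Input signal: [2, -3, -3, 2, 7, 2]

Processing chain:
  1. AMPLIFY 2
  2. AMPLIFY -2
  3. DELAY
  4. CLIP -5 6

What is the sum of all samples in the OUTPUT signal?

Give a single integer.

Answer: -3

Derivation:
Input: [2, -3, -3, 2, 7, 2]
Stage 1 (AMPLIFY 2): 2*2=4, -3*2=-6, -3*2=-6, 2*2=4, 7*2=14, 2*2=4 -> [4, -6, -6, 4, 14, 4]
Stage 2 (AMPLIFY -2): 4*-2=-8, -6*-2=12, -6*-2=12, 4*-2=-8, 14*-2=-28, 4*-2=-8 -> [-8, 12, 12, -8, -28, -8]
Stage 3 (DELAY): [0, -8, 12, 12, -8, -28] = [0, -8, 12, 12, -8, -28] -> [0, -8, 12, 12, -8, -28]
Stage 4 (CLIP -5 6): clip(0,-5,6)=0, clip(-8,-5,6)=-5, clip(12,-5,6)=6, clip(12,-5,6)=6, clip(-8,-5,6)=-5, clip(-28,-5,6)=-5 -> [0, -5, 6, 6, -5, -5]
Output sum: -3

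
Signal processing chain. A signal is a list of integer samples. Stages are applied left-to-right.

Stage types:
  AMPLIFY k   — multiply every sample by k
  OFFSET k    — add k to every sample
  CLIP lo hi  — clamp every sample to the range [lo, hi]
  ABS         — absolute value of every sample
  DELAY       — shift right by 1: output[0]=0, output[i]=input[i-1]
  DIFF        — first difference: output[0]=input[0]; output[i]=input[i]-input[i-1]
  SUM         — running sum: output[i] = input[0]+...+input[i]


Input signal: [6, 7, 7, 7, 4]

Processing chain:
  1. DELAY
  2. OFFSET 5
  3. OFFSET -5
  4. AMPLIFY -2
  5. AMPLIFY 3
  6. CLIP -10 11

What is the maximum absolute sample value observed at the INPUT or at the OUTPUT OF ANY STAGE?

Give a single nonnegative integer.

Answer: 42

Derivation:
Input: [6, 7, 7, 7, 4] (max |s|=7)
Stage 1 (DELAY): [0, 6, 7, 7, 7] = [0, 6, 7, 7, 7] -> [0, 6, 7, 7, 7] (max |s|=7)
Stage 2 (OFFSET 5): 0+5=5, 6+5=11, 7+5=12, 7+5=12, 7+5=12 -> [5, 11, 12, 12, 12] (max |s|=12)
Stage 3 (OFFSET -5): 5+-5=0, 11+-5=6, 12+-5=7, 12+-5=7, 12+-5=7 -> [0, 6, 7, 7, 7] (max |s|=7)
Stage 4 (AMPLIFY -2): 0*-2=0, 6*-2=-12, 7*-2=-14, 7*-2=-14, 7*-2=-14 -> [0, -12, -14, -14, -14] (max |s|=14)
Stage 5 (AMPLIFY 3): 0*3=0, -12*3=-36, -14*3=-42, -14*3=-42, -14*3=-42 -> [0, -36, -42, -42, -42] (max |s|=42)
Stage 6 (CLIP -10 11): clip(0,-10,11)=0, clip(-36,-10,11)=-10, clip(-42,-10,11)=-10, clip(-42,-10,11)=-10, clip(-42,-10,11)=-10 -> [0, -10, -10, -10, -10] (max |s|=10)
Overall max amplitude: 42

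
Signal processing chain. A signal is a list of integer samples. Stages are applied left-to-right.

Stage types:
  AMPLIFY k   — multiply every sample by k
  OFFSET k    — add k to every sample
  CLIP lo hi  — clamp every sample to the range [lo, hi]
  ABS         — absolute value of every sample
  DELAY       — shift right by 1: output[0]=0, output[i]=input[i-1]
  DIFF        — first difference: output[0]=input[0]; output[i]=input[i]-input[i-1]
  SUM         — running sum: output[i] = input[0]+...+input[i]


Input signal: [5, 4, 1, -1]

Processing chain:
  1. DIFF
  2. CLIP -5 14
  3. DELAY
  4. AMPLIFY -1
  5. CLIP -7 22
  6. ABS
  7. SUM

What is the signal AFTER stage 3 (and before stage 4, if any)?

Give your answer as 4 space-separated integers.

Answer: 0 5 -1 -3

Derivation:
Input: [5, 4, 1, -1]
Stage 1 (DIFF): s[0]=5, 4-5=-1, 1-4=-3, -1-1=-2 -> [5, -1, -3, -2]
Stage 2 (CLIP -5 14): clip(5,-5,14)=5, clip(-1,-5,14)=-1, clip(-3,-5,14)=-3, clip(-2,-5,14)=-2 -> [5, -1, -3, -2]
Stage 3 (DELAY): [0, 5, -1, -3] = [0, 5, -1, -3] -> [0, 5, -1, -3]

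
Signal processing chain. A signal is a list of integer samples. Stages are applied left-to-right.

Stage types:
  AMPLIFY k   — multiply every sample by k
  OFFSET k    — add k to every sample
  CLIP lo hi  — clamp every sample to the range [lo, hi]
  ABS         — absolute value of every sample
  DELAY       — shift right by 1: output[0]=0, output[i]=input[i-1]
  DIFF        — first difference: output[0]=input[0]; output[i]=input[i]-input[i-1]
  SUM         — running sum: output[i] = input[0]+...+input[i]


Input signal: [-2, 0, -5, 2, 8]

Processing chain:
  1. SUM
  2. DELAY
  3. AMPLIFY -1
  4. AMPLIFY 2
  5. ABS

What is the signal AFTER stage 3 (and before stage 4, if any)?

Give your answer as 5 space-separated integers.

Answer: 0 2 2 7 5

Derivation:
Input: [-2, 0, -5, 2, 8]
Stage 1 (SUM): sum[0..0]=-2, sum[0..1]=-2, sum[0..2]=-7, sum[0..3]=-5, sum[0..4]=3 -> [-2, -2, -7, -5, 3]
Stage 2 (DELAY): [0, -2, -2, -7, -5] = [0, -2, -2, -7, -5] -> [0, -2, -2, -7, -5]
Stage 3 (AMPLIFY -1): 0*-1=0, -2*-1=2, -2*-1=2, -7*-1=7, -5*-1=5 -> [0, 2, 2, 7, 5]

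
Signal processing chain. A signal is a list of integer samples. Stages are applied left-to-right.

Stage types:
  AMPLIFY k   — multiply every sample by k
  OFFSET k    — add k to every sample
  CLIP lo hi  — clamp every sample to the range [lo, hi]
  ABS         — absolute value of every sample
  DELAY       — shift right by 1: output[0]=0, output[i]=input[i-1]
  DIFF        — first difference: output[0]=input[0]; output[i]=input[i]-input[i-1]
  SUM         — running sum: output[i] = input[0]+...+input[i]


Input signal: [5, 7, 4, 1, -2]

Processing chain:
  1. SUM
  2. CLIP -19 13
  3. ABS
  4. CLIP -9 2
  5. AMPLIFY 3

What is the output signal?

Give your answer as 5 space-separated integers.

Input: [5, 7, 4, 1, -2]
Stage 1 (SUM): sum[0..0]=5, sum[0..1]=12, sum[0..2]=16, sum[0..3]=17, sum[0..4]=15 -> [5, 12, 16, 17, 15]
Stage 2 (CLIP -19 13): clip(5,-19,13)=5, clip(12,-19,13)=12, clip(16,-19,13)=13, clip(17,-19,13)=13, clip(15,-19,13)=13 -> [5, 12, 13, 13, 13]
Stage 3 (ABS): |5|=5, |12|=12, |13|=13, |13|=13, |13|=13 -> [5, 12, 13, 13, 13]
Stage 4 (CLIP -9 2): clip(5,-9,2)=2, clip(12,-9,2)=2, clip(13,-9,2)=2, clip(13,-9,2)=2, clip(13,-9,2)=2 -> [2, 2, 2, 2, 2]
Stage 5 (AMPLIFY 3): 2*3=6, 2*3=6, 2*3=6, 2*3=6, 2*3=6 -> [6, 6, 6, 6, 6]

Answer: 6 6 6 6 6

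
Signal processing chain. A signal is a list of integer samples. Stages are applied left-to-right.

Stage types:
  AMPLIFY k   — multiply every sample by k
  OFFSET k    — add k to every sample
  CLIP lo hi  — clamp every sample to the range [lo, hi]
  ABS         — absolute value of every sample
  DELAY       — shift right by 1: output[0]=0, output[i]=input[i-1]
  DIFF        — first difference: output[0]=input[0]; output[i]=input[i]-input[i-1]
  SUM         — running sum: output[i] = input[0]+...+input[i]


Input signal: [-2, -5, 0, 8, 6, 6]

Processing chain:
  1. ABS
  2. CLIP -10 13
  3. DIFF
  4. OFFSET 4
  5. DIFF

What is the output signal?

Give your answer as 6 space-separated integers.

Answer: 6 1 -8 13 -10 2

Derivation:
Input: [-2, -5, 0, 8, 6, 6]
Stage 1 (ABS): |-2|=2, |-5|=5, |0|=0, |8|=8, |6|=6, |6|=6 -> [2, 5, 0, 8, 6, 6]
Stage 2 (CLIP -10 13): clip(2,-10,13)=2, clip(5,-10,13)=5, clip(0,-10,13)=0, clip(8,-10,13)=8, clip(6,-10,13)=6, clip(6,-10,13)=6 -> [2, 5, 0, 8, 6, 6]
Stage 3 (DIFF): s[0]=2, 5-2=3, 0-5=-5, 8-0=8, 6-8=-2, 6-6=0 -> [2, 3, -5, 8, -2, 0]
Stage 4 (OFFSET 4): 2+4=6, 3+4=7, -5+4=-1, 8+4=12, -2+4=2, 0+4=4 -> [6, 7, -1, 12, 2, 4]
Stage 5 (DIFF): s[0]=6, 7-6=1, -1-7=-8, 12--1=13, 2-12=-10, 4-2=2 -> [6, 1, -8, 13, -10, 2]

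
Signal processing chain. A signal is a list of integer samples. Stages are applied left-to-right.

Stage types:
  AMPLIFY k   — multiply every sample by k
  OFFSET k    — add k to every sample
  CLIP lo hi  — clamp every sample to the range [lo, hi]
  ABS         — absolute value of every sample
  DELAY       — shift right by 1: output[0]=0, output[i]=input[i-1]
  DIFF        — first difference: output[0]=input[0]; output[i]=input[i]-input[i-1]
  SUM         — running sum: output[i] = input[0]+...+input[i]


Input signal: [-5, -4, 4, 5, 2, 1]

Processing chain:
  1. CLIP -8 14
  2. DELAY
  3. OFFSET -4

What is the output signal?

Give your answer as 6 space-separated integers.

Answer: -4 -9 -8 0 1 -2

Derivation:
Input: [-5, -4, 4, 5, 2, 1]
Stage 1 (CLIP -8 14): clip(-5,-8,14)=-5, clip(-4,-8,14)=-4, clip(4,-8,14)=4, clip(5,-8,14)=5, clip(2,-8,14)=2, clip(1,-8,14)=1 -> [-5, -4, 4, 5, 2, 1]
Stage 2 (DELAY): [0, -5, -4, 4, 5, 2] = [0, -5, -4, 4, 5, 2] -> [0, -5, -4, 4, 5, 2]
Stage 3 (OFFSET -4): 0+-4=-4, -5+-4=-9, -4+-4=-8, 4+-4=0, 5+-4=1, 2+-4=-2 -> [-4, -9, -8, 0, 1, -2]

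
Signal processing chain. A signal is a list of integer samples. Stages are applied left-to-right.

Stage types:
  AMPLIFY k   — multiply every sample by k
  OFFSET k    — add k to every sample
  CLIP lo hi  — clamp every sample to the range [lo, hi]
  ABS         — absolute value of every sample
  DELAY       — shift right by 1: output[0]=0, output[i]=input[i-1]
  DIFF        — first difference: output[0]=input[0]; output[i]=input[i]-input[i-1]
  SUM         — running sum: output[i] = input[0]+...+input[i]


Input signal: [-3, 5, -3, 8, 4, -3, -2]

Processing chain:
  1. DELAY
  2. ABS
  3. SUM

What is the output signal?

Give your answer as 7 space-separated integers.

Input: [-3, 5, -3, 8, 4, -3, -2]
Stage 1 (DELAY): [0, -3, 5, -3, 8, 4, -3] = [0, -3, 5, -3, 8, 4, -3] -> [0, -3, 5, -3, 8, 4, -3]
Stage 2 (ABS): |0|=0, |-3|=3, |5|=5, |-3|=3, |8|=8, |4|=4, |-3|=3 -> [0, 3, 5, 3, 8, 4, 3]
Stage 3 (SUM): sum[0..0]=0, sum[0..1]=3, sum[0..2]=8, sum[0..3]=11, sum[0..4]=19, sum[0..5]=23, sum[0..6]=26 -> [0, 3, 8, 11, 19, 23, 26]

Answer: 0 3 8 11 19 23 26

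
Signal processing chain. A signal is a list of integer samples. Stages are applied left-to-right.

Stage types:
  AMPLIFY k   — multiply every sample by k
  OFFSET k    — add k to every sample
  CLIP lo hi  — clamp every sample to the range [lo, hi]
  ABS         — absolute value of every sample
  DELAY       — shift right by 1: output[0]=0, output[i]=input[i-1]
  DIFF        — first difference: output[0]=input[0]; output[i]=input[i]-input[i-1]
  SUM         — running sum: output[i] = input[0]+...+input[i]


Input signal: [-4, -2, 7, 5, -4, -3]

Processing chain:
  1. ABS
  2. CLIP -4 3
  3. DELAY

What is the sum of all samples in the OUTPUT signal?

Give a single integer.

Answer: 14

Derivation:
Input: [-4, -2, 7, 5, -4, -3]
Stage 1 (ABS): |-4|=4, |-2|=2, |7|=7, |5|=5, |-4|=4, |-3|=3 -> [4, 2, 7, 5, 4, 3]
Stage 2 (CLIP -4 3): clip(4,-4,3)=3, clip(2,-4,3)=2, clip(7,-4,3)=3, clip(5,-4,3)=3, clip(4,-4,3)=3, clip(3,-4,3)=3 -> [3, 2, 3, 3, 3, 3]
Stage 3 (DELAY): [0, 3, 2, 3, 3, 3] = [0, 3, 2, 3, 3, 3] -> [0, 3, 2, 3, 3, 3]
Output sum: 14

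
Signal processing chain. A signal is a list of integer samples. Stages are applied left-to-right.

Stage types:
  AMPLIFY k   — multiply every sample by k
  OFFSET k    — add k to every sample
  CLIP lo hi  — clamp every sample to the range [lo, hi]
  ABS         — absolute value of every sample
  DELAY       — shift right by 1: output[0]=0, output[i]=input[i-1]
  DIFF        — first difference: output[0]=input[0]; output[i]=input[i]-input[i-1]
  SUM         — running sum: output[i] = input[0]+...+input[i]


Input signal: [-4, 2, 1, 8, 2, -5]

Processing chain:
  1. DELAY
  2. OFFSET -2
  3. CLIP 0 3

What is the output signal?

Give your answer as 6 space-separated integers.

Input: [-4, 2, 1, 8, 2, -5]
Stage 1 (DELAY): [0, -4, 2, 1, 8, 2] = [0, -4, 2, 1, 8, 2] -> [0, -4, 2, 1, 8, 2]
Stage 2 (OFFSET -2): 0+-2=-2, -4+-2=-6, 2+-2=0, 1+-2=-1, 8+-2=6, 2+-2=0 -> [-2, -6, 0, -1, 6, 0]
Stage 3 (CLIP 0 3): clip(-2,0,3)=0, clip(-6,0,3)=0, clip(0,0,3)=0, clip(-1,0,3)=0, clip(6,0,3)=3, clip(0,0,3)=0 -> [0, 0, 0, 0, 3, 0]

Answer: 0 0 0 0 3 0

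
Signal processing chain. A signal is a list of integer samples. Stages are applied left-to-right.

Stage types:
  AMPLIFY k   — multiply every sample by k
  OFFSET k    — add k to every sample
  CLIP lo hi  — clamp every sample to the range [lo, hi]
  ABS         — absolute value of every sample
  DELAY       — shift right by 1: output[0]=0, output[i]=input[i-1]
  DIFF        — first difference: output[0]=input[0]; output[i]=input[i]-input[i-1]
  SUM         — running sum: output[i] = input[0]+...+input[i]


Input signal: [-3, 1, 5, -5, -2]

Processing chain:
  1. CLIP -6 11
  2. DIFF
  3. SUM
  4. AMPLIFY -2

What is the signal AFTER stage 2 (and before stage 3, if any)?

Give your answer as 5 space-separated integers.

Answer: -3 4 4 -10 3

Derivation:
Input: [-3, 1, 5, -5, -2]
Stage 1 (CLIP -6 11): clip(-3,-6,11)=-3, clip(1,-6,11)=1, clip(5,-6,11)=5, clip(-5,-6,11)=-5, clip(-2,-6,11)=-2 -> [-3, 1, 5, -5, -2]
Stage 2 (DIFF): s[0]=-3, 1--3=4, 5-1=4, -5-5=-10, -2--5=3 -> [-3, 4, 4, -10, 3]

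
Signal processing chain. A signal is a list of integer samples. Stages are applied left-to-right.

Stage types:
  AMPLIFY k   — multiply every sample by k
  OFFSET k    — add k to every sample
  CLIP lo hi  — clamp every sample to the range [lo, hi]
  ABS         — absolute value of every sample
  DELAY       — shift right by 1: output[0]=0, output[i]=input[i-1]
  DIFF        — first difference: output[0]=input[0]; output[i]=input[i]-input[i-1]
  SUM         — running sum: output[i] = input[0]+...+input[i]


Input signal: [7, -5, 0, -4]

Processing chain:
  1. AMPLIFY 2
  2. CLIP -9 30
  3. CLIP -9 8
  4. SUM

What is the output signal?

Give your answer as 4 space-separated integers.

Answer: 8 -1 -1 -9

Derivation:
Input: [7, -5, 0, -4]
Stage 1 (AMPLIFY 2): 7*2=14, -5*2=-10, 0*2=0, -4*2=-8 -> [14, -10, 0, -8]
Stage 2 (CLIP -9 30): clip(14,-9,30)=14, clip(-10,-9,30)=-9, clip(0,-9,30)=0, clip(-8,-9,30)=-8 -> [14, -9, 0, -8]
Stage 3 (CLIP -9 8): clip(14,-9,8)=8, clip(-9,-9,8)=-9, clip(0,-9,8)=0, clip(-8,-9,8)=-8 -> [8, -9, 0, -8]
Stage 4 (SUM): sum[0..0]=8, sum[0..1]=-1, sum[0..2]=-1, sum[0..3]=-9 -> [8, -1, -1, -9]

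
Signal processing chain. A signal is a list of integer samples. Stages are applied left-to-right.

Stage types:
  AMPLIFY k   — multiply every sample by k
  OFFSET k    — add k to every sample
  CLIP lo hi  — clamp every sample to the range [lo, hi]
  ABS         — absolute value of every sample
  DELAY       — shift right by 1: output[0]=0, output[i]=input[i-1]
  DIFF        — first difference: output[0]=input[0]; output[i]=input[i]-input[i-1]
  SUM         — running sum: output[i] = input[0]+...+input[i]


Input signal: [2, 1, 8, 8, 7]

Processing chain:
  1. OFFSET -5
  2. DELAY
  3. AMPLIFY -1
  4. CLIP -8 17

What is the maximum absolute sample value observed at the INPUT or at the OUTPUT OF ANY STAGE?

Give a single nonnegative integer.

Answer: 8

Derivation:
Input: [2, 1, 8, 8, 7] (max |s|=8)
Stage 1 (OFFSET -5): 2+-5=-3, 1+-5=-4, 8+-5=3, 8+-5=3, 7+-5=2 -> [-3, -4, 3, 3, 2] (max |s|=4)
Stage 2 (DELAY): [0, -3, -4, 3, 3] = [0, -3, -4, 3, 3] -> [0, -3, -4, 3, 3] (max |s|=4)
Stage 3 (AMPLIFY -1): 0*-1=0, -3*-1=3, -4*-1=4, 3*-1=-3, 3*-1=-3 -> [0, 3, 4, -3, -3] (max |s|=4)
Stage 4 (CLIP -8 17): clip(0,-8,17)=0, clip(3,-8,17)=3, clip(4,-8,17)=4, clip(-3,-8,17)=-3, clip(-3,-8,17)=-3 -> [0, 3, 4, -3, -3] (max |s|=4)
Overall max amplitude: 8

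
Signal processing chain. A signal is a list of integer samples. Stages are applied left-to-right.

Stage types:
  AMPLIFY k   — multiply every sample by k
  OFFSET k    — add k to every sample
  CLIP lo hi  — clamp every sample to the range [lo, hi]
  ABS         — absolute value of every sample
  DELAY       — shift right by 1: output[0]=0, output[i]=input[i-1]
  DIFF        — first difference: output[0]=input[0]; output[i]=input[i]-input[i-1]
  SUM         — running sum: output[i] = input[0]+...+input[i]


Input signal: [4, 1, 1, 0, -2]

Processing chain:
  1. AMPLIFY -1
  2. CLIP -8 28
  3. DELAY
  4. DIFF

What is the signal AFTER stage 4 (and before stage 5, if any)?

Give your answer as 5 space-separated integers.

Input: [4, 1, 1, 0, -2]
Stage 1 (AMPLIFY -1): 4*-1=-4, 1*-1=-1, 1*-1=-1, 0*-1=0, -2*-1=2 -> [-4, -1, -1, 0, 2]
Stage 2 (CLIP -8 28): clip(-4,-8,28)=-4, clip(-1,-8,28)=-1, clip(-1,-8,28)=-1, clip(0,-8,28)=0, clip(2,-8,28)=2 -> [-4, -1, -1, 0, 2]
Stage 3 (DELAY): [0, -4, -1, -1, 0] = [0, -4, -1, -1, 0] -> [0, -4, -1, -1, 0]
Stage 4 (DIFF): s[0]=0, -4-0=-4, -1--4=3, -1--1=0, 0--1=1 -> [0, -4, 3, 0, 1]

Answer: 0 -4 3 0 1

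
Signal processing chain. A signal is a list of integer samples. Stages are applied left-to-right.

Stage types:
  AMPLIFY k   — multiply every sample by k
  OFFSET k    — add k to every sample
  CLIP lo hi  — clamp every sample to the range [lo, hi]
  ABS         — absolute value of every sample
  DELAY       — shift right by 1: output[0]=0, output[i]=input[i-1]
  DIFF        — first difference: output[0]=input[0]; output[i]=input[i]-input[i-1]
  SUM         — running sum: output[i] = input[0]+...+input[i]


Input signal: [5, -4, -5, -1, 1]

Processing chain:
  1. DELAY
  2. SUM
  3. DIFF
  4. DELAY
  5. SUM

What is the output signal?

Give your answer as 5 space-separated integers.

Answer: 0 0 5 1 -4

Derivation:
Input: [5, -4, -5, -1, 1]
Stage 1 (DELAY): [0, 5, -4, -5, -1] = [0, 5, -4, -5, -1] -> [0, 5, -4, -5, -1]
Stage 2 (SUM): sum[0..0]=0, sum[0..1]=5, sum[0..2]=1, sum[0..3]=-4, sum[0..4]=-5 -> [0, 5, 1, -4, -5]
Stage 3 (DIFF): s[0]=0, 5-0=5, 1-5=-4, -4-1=-5, -5--4=-1 -> [0, 5, -4, -5, -1]
Stage 4 (DELAY): [0, 0, 5, -4, -5] = [0, 0, 5, -4, -5] -> [0, 0, 5, -4, -5]
Stage 5 (SUM): sum[0..0]=0, sum[0..1]=0, sum[0..2]=5, sum[0..3]=1, sum[0..4]=-4 -> [0, 0, 5, 1, -4]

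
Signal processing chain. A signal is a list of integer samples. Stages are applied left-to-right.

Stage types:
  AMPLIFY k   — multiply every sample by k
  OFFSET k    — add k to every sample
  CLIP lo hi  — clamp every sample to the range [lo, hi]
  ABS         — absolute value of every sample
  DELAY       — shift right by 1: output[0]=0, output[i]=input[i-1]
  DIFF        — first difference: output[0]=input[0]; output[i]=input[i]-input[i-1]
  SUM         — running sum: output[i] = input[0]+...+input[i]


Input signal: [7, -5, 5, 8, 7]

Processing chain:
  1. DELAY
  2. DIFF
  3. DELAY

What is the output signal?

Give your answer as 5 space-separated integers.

Answer: 0 0 7 -12 10

Derivation:
Input: [7, -5, 5, 8, 7]
Stage 1 (DELAY): [0, 7, -5, 5, 8] = [0, 7, -5, 5, 8] -> [0, 7, -5, 5, 8]
Stage 2 (DIFF): s[0]=0, 7-0=7, -5-7=-12, 5--5=10, 8-5=3 -> [0, 7, -12, 10, 3]
Stage 3 (DELAY): [0, 0, 7, -12, 10] = [0, 0, 7, -12, 10] -> [0, 0, 7, -12, 10]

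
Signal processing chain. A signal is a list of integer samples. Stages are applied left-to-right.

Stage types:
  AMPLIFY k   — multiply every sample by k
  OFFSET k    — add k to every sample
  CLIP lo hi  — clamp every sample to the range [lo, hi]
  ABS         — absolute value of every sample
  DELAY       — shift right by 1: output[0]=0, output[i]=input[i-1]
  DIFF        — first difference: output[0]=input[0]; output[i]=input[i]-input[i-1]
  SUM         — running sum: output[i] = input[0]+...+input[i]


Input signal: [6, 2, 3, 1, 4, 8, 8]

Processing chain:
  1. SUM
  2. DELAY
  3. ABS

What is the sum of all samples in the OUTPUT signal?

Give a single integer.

Answer: 77

Derivation:
Input: [6, 2, 3, 1, 4, 8, 8]
Stage 1 (SUM): sum[0..0]=6, sum[0..1]=8, sum[0..2]=11, sum[0..3]=12, sum[0..4]=16, sum[0..5]=24, sum[0..6]=32 -> [6, 8, 11, 12, 16, 24, 32]
Stage 2 (DELAY): [0, 6, 8, 11, 12, 16, 24] = [0, 6, 8, 11, 12, 16, 24] -> [0, 6, 8, 11, 12, 16, 24]
Stage 3 (ABS): |0|=0, |6|=6, |8|=8, |11|=11, |12|=12, |16|=16, |24|=24 -> [0, 6, 8, 11, 12, 16, 24]
Output sum: 77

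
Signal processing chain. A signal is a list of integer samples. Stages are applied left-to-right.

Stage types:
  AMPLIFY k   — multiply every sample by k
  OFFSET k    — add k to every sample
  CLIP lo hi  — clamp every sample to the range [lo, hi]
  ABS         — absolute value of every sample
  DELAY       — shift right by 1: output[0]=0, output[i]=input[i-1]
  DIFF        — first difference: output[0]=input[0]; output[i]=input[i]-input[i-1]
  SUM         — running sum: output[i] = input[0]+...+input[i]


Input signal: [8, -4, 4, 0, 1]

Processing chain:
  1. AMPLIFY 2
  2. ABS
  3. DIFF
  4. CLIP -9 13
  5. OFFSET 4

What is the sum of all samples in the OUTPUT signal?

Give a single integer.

Input: [8, -4, 4, 0, 1]
Stage 1 (AMPLIFY 2): 8*2=16, -4*2=-8, 4*2=8, 0*2=0, 1*2=2 -> [16, -8, 8, 0, 2]
Stage 2 (ABS): |16|=16, |-8|=8, |8|=8, |0|=0, |2|=2 -> [16, 8, 8, 0, 2]
Stage 3 (DIFF): s[0]=16, 8-16=-8, 8-8=0, 0-8=-8, 2-0=2 -> [16, -8, 0, -8, 2]
Stage 4 (CLIP -9 13): clip(16,-9,13)=13, clip(-8,-9,13)=-8, clip(0,-9,13)=0, clip(-8,-9,13)=-8, clip(2,-9,13)=2 -> [13, -8, 0, -8, 2]
Stage 5 (OFFSET 4): 13+4=17, -8+4=-4, 0+4=4, -8+4=-4, 2+4=6 -> [17, -4, 4, -4, 6]
Output sum: 19

Answer: 19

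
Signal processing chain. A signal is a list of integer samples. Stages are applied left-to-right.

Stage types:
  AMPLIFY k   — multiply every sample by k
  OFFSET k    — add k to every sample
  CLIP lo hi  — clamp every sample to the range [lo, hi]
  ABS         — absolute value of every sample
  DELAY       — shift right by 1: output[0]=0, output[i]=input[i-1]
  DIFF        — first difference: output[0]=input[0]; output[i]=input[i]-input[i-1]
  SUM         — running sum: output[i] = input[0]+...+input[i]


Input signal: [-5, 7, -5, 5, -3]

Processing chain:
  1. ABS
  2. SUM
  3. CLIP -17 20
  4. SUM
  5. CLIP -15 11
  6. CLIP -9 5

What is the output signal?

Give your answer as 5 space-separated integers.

Answer: 5 5 5 5 5

Derivation:
Input: [-5, 7, -5, 5, -3]
Stage 1 (ABS): |-5|=5, |7|=7, |-5|=5, |5|=5, |-3|=3 -> [5, 7, 5, 5, 3]
Stage 2 (SUM): sum[0..0]=5, sum[0..1]=12, sum[0..2]=17, sum[0..3]=22, sum[0..4]=25 -> [5, 12, 17, 22, 25]
Stage 3 (CLIP -17 20): clip(5,-17,20)=5, clip(12,-17,20)=12, clip(17,-17,20)=17, clip(22,-17,20)=20, clip(25,-17,20)=20 -> [5, 12, 17, 20, 20]
Stage 4 (SUM): sum[0..0]=5, sum[0..1]=17, sum[0..2]=34, sum[0..3]=54, sum[0..4]=74 -> [5, 17, 34, 54, 74]
Stage 5 (CLIP -15 11): clip(5,-15,11)=5, clip(17,-15,11)=11, clip(34,-15,11)=11, clip(54,-15,11)=11, clip(74,-15,11)=11 -> [5, 11, 11, 11, 11]
Stage 6 (CLIP -9 5): clip(5,-9,5)=5, clip(11,-9,5)=5, clip(11,-9,5)=5, clip(11,-9,5)=5, clip(11,-9,5)=5 -> [5, 5, 5, 5, 5]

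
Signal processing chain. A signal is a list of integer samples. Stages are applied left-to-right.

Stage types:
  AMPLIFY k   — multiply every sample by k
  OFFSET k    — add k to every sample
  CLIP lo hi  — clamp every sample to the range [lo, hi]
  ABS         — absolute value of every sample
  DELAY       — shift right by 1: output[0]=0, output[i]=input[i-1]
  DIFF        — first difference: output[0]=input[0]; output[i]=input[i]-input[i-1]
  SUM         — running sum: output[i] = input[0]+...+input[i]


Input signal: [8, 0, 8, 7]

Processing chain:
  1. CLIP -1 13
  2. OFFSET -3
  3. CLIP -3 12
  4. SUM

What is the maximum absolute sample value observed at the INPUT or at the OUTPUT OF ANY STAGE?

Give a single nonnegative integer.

Input: [8, 0, 8, 7] (max |s|=8)
Stage 1 (CLIP -1 13): clip(8,-1,13)=8, clip(0,-1,13)=0, clip(8,-1,13)=8, clip(7,-1,13)=7 -> [8, 0, 8, 7] (max |s|=8)
Stage 2 (OFFSET -3): 8+-3=5, 0+-3=-3, 8+-3=5, 7+-3=4 -> [5, -3, 5, 4] (max |s|=5)
Stage 3 (CLIP -3 12): clip(5,-3,12)=5, clip(-3,-3,12)=-3, clip(5,-3,12)=5, clip(4,-3,12)=4 -> [5, -3, 5, 4] (max |s|=5)
Stage 4 (SUM): sum[0..0]=5, sum[0..1]=2, sum[0..2]=7, sum[0..3]=11 -> [5, 2, 7, 11] (max |s|=11)
Overall max amplitude: 11

Answer: 11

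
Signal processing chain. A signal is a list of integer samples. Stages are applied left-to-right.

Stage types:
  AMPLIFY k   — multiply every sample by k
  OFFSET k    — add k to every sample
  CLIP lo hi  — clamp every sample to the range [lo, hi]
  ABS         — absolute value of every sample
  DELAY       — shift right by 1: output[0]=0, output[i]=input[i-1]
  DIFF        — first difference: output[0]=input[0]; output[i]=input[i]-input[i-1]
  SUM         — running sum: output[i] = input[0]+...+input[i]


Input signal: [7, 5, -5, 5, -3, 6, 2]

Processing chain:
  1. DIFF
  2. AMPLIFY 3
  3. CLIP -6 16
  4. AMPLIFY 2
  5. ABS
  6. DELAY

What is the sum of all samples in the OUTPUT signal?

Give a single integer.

Input: [7, 5, -5, 5, -3, 6, 2]
Stage 1 (DIFF): s[0]=7, 5-7=-2, -5-5=-10, 5--5=10, -3-5=-8, 6--3=9, 2-6=-4 -> [7, -2, -10, 10, -8, 9, -4]
Stage 2 (AMPLIFY 3): 7*3=21, -2*3=-6, -10*3=-30, 10*3=30, -8*3=-24, 9*3=27, -4*3=-12 -> [21, -6, -30, 30, -24, 27, -12]
Stage 3 (CLIP -6 16): clip(21,-6,16)=16, clip(-6,-6,16)=-6, clip(-30,-6,16)=-6, clip(30,-6,16)=16, clip(-24,-6,16)=-6, clip(27,-6,16)=16, clip(-12,-6,16)=-6 -> [16, -6, -6, 16, -6, 16, -6]
Stage 4 (AMPLIFY 2): 16*2=32, -6*2=-12, -6*2=-12, 16*2=32, -6*2=-12, 16*2=32, -6*2=-12 -> [32, -12, -12, 32, -12, 32, -12]
Stage 5 (ABS): |32|=32, |-12|=12, |-12|=12, |32|=32, |-12|=12, |32|=32, |-12|=12 -> [32, 12, 12, 32, 12, 32, 12]
Stage 6 (DELAY): [0, 32, 12, 12, 32, 12, 32] = [0, 32, 12, 12, 32, 12, 32] -> [0, 32, 12, 12, 32, 12, 32]
Output sum: 132

Answer: 132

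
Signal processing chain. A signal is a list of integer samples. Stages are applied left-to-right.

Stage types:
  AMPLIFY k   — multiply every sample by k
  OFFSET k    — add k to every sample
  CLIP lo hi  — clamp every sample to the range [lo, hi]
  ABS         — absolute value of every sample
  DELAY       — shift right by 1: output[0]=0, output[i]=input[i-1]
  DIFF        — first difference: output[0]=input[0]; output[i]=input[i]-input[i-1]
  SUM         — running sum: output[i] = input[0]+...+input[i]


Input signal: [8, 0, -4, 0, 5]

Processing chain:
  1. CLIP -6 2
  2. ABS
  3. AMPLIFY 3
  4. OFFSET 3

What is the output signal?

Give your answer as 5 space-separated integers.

Input: [8, 0, -4, 0, 5]
Stage 1 (CLIP -6 2): clip(8,-6,2)=2, clip(0,-6,2)=0, clip(-4,-6,2)=-4, clip(0,-6,2)=0, clip(5,-6,2)=2 -> [2, 0, -4, 0, 2]
Stage 2 (ABS): |2|=2, |0|=0, |-4|=4, |0|=0, |2|=2 -> [2, 0, 4, 0, 2]
Stage 3 (AMPLIFY 3): 2*3=6, 0*3=0, 4*3=12, 0*3=0, 2*3=6 -> [6, 0, 12, 0, 6]
Stage 4 (OFFSET 3): 6+3=9, 0+3=3, 12+3=15, 0+3=3, 6+3=9 -> [9, 3, 15, 3, 9]

Answer: 9 3 15 3 9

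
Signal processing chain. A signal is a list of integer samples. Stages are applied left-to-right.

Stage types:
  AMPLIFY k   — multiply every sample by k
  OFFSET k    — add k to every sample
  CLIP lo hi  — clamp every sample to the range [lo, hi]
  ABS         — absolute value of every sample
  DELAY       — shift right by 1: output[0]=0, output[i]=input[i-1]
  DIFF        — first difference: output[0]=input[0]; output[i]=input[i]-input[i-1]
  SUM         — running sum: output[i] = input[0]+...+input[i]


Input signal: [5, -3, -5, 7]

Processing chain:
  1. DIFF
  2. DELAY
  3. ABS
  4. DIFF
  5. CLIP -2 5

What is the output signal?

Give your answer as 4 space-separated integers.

Input: [5, -3, -5, 7]
Stage 1 (DIFF): s[0]=5, -3-5=-8, -5--3=-2, 7--5=12 -> [5, -8, -2, 12]
Stage 2 (DELAY): [0, 5, -8, -2] = [0, 5, -8, -2] -> [0, 5, -8, -2]
Stage 3 (ABS): |0|=0, |5|=5, |-8|=8, |-2|=2 -> [0, 5, 8, 2]
Stage 4 (DIFF): s[0]=0, 5-0=5, 8-5=3, 2-8=-6 -> [0, 5, 3, -6]
Stage 5 (CLIP -2 5): clip(0,-2,5)=0, clip(5,-2,5)=5, clip(3,-2,5)=3, clip(-6,-2,5)=-2 -> [0, 5, 3, -2]

Answer: 0 5 3 -2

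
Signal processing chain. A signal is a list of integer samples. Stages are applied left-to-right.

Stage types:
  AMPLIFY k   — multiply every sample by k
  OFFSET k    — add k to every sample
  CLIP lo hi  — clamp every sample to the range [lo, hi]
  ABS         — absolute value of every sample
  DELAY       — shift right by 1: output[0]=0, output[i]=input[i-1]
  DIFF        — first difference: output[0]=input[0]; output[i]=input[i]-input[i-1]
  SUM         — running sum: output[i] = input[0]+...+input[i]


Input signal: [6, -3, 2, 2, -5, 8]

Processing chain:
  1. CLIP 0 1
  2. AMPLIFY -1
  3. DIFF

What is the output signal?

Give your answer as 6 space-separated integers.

Answer: -1 1 -1 0 1 -1

Derivation:
Input: [6, -3, 2, 2, -5, 8]
Stage 1 (CLIP 0 1): clip(6,0,1)=1, clip(-3,0,1)=0, clip(2,0,1)=1, clip(2,0,1)=1, clip(-5,0,1)=0, clip(8,0,1)=1 -> [1, 0, 1, 1, 0, 1]
Stage 2 (AMPLIFY -1): 1*-1=-1, 0*-1=0, 1*-1=-1, 1*-1=-1, 0*-1=0, 1*-1=-1 -> [-1, 0, -1, -1, 0, -1]
Stage 3 (DIFF): s[0]=-1, 0--1=1, -1-0=-1, -1--1=0, 0--1=1, -1-0=-1 -> [-1, 1, -1, 0, 1, -1]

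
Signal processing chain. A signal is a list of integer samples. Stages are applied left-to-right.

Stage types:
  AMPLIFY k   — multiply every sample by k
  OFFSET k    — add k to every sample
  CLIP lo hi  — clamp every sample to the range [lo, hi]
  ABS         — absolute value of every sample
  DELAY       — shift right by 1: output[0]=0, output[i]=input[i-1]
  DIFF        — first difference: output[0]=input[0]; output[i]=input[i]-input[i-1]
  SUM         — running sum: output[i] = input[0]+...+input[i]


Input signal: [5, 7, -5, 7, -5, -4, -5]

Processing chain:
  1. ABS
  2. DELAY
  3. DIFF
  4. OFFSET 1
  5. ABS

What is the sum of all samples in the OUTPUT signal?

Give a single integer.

Answer: 15

Derivation:
Input: [5, 7, -5, 7, -5, -4, -5]
Stage 1 (ABS): |5|=5, |7|=7, |-5|=5, |7|=7, |-5|=5, |-4|=4, |-5|=5 -> [5, 7, 5, 7, 5, 4, 5]
Stage 2 (DELAY): [0, 5, 7, 5, 7, 5, 4] = [0, 5, 7, 5, 7, 5, 4] -> [0, 5, 7, 5, 7, 5, 4]
Stage 3 (DIFF): s[0]=0, 5-0=5, 7-5=2, 5-7=-2, 7-5=2, 5-7=-2, 4-5=-1 -> [0, 5, 2, -2, 2, -2, -1]
Stage 4 (OFFSET 1): 0+1=1, 5+1=6, 2+1=3, -2+1=-1, 2+1=3, -2+1=-1, -1+1=0 -> [1, 6, 3, -1, 3, -1, 0]
Stage 5 (ABS): |1|=1, |6|=6, |3|=3, |-1|=1, |3|=3, |-1|=1, |0|=0 -> [1, 6, 3, 1, 3, 1, 0]
Output sum: 15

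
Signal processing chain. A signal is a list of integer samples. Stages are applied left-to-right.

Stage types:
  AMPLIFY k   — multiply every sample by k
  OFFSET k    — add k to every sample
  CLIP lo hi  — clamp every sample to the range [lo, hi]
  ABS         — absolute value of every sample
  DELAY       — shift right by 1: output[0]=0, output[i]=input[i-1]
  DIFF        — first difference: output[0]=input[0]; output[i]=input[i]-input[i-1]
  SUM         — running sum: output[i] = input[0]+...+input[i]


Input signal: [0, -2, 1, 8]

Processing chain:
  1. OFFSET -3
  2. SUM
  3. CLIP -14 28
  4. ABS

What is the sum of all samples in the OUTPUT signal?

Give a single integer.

Answer: 26

Derivation:
Input: [0, -2, 1, 8]
Stage 1 (OFFSET -3): 0+-3=-3, -2+-3=-5, 1+-3=-2, 8+-3=5 -> [-3, -5, -2, 5]
Stage 2 (SUM): sum[0..0]=-3, sum[0..1]=-8, sum[0..2]=-10, sum[0..3]=-5 -> [-3, -8, -10, -5]
Stage 3 (CLIP -14 28): clip(-3,-14,28)=-3, clip(-8,-14,28)=-8, clip(-10,-14,28)=-10, clip(-5,-14,28)=-5 -> [-3, -8, -10, -5]
Stage 4 (ABS): |-3|=3, |-8|=8, |-10|=10, |-5|=5 -> [3, 8, 10, 5]
Output sum: 26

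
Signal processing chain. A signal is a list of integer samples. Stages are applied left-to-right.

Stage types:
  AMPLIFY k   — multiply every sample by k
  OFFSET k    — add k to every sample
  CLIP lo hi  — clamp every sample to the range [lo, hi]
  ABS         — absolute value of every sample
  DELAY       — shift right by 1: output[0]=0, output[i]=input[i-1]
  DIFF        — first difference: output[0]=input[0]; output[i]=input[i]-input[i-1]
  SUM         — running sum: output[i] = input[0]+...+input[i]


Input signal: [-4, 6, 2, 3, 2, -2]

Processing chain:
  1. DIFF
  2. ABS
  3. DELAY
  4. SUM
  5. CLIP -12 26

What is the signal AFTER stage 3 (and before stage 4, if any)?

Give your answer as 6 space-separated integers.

Input: [-4, 6, 2, 3, 2, -2]
Stage 1 (DIFF): s[0]=-4, 6--4=10, 2-6=-4, 3-2=1, 2-3=-1, -2-2=-4 -> [-4, 10, -4, 1, -1, -4]
Stage 2 (ABS): |-4|=4, |10|=10, |-4|=4, |1|=1, |-1|=1, |-4|=4 -> [4, 10, 4, 1, 1, 4]
Stage 3 (DELAY): [0, 4, 10, 4, 1, 1] = [0, 4, 10, 4, 1, 1] -> [0, 4, 10, 4, 1, 1]

Answer: 0 4 10 4 1 1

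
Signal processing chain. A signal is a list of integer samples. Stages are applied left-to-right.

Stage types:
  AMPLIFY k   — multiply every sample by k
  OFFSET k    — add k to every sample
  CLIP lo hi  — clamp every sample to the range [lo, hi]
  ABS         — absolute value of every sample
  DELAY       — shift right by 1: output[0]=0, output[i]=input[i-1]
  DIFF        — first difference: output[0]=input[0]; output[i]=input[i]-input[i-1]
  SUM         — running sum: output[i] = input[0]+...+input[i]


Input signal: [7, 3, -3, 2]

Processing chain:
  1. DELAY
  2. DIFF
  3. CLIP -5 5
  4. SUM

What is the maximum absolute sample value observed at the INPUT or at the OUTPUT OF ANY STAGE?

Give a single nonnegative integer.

Input: [7, 3, -3, 2] (max |s|=7)
Stage 1 (DELAY): [0, 7, 3, -3] = [0, 7, 3, -3] -> [0, 7, 3, -3] (max |s|=7)
Stage 2 (DIFF): s[0]=0, 7-0=7, 3-7=-4, -3-3=-6 -> [0, 7, -4, -6] (max |s|=7)
Stage 3 (CLIP -5 5): clip(0,-5,5)=0, clip(7,-5,5)=5, clip(-4,-5,5)=-4, clip(-6,-5,5)=-5 -> [0, 5, -4, -5] (max |s|=5)
Stage 4 (SUM): sum[0..0]=0, sum[0..1]=5, sum[0..2]=1, sum[0..3]=-4 -> [0, 5, 1, -4] (max |s|=5)
Overall max amplitude: 7

Answer: 7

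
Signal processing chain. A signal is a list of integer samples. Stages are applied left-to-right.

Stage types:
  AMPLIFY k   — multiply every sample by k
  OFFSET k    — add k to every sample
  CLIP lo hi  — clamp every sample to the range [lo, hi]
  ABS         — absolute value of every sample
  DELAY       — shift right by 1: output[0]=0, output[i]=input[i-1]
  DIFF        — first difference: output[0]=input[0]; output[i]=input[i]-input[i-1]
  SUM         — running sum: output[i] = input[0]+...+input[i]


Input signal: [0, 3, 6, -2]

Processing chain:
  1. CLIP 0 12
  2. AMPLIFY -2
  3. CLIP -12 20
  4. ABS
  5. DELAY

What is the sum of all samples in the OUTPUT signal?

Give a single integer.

Input: [0, 3, 6, -2]
Stage 1 (CLIP 0 12): clip(0,0,12)=0, clip(3,0,12)=3, clip(6,0,12)=6, clip(-2,0,12)=0 -> [0, 3, 6, 0]
Stage 2 (AMPLIFY -2): 0*-2=0, 3*-2=-6, 6*-2=-12, 0*-2=0 -> [0, -6, -12, 0]
Stage 3 (CLIP -12 20): clip(0,-12,20)=0, clip(-6,-12,20)=-6, clip(-12,-12,20)=-12, clip(0,-12,20)=0 -> [0, -6, -12, 0]
Stage 4 (ABS): |0|=0, |-6|=6, |-12|=12, |0|=0 -> [0, 6, 12, 0]
Stage 5 (DELAY): [0, 0, 6, 12] = [0, 0, 6, 12] -> [0, 0, 6, 12]
Output sum: 18

Answer: 18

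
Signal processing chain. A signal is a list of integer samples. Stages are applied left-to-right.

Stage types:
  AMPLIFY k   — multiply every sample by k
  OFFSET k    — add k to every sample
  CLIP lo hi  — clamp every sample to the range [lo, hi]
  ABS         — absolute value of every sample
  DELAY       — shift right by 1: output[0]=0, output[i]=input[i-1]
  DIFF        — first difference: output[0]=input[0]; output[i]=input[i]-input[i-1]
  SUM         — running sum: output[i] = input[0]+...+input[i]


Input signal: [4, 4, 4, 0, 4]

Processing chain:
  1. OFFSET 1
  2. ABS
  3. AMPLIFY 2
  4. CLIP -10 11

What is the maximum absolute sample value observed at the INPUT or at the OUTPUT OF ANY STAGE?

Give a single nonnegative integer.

Answer: 10

Derivation:
Input: [4, 4, 4, 0, 4] (max |s|=4)
Stage 1 (OFFSET 1): 4+1=5, 4+1=5, 4+1=5, 0+1=1, 4+1=5 -> [5, 5, 5, 1, 5] (max |s|=5)
Stage 2 (ABS): |5|=5, |5|=5, |5|=5, |1|=1, |5|=5 -> [5, 5, 5, 1, 5] (max |s|=5)
Stage 3 (AMPLIFY 2): 5*2=10, 5*2=10, 5*2=10, 1*2=2, 5*2=10 -> [10, 10, 10, 2, 10] (max |s|=10)
Stage 4 (CLIP -10 11): clip(10,-10,11)=10, clip(10,-10,11)=10, clip(10,-10,11)=10, clip(2,-10,11)=2, clip(10,-10,11)=10 -> [10, 10, 10, 2, 10] (max |s|=10)
Overall max amplitude: 10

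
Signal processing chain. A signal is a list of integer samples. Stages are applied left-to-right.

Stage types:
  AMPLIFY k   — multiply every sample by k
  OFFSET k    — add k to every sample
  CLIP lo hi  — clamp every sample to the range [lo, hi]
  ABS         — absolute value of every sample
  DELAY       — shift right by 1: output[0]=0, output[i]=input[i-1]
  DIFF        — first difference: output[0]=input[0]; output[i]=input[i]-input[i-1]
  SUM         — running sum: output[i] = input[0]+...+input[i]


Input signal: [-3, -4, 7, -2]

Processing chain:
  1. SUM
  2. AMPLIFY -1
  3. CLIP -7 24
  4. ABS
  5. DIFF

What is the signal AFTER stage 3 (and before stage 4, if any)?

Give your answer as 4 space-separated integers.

Answer: 3 7 0 2

Derivation:
Input: [-3, -4, 7, -2]
Stage 1 (SUM): sum[0..0]=-3, sum[0..1]=-7, sum[0..2]=0, sum[0..3]=-2 -> [-3, -7, 0, -2]
Stage 2 (AMPLIFY -1): -3*-1=3, -7*-1=7, 0*-1=0, -2*-1=2 -> [3, 7, 0, 2]
Stage 3 (CLIP -7 24): clip(3,-7,24)=3, clip(7,-7,24)=7, clip(0,-7,24)=0, clip(2,-7,24)=2 -> [3, 7, 0, 2]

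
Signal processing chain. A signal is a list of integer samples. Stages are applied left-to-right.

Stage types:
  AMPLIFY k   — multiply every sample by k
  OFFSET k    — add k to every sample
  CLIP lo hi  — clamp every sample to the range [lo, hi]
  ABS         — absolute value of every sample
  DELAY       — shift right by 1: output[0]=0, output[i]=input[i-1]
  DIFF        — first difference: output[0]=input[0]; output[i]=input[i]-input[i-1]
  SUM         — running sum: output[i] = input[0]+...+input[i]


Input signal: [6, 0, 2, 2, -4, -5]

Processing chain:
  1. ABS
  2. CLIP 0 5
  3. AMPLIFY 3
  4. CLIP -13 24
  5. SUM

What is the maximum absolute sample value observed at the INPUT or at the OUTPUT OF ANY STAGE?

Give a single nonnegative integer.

Answer: 54

Derivation:
Input: [6, 0, 2, 2, -4, -5] (max |s|=6)
Stage 1 (ABS): |6|=6, |0|=0, |2|=2, |2|=2, |-4|=4, |-5|=5 -> [6, 0, 2, 2, 4, 5] (max |s|=6)
Stage 2 (CLIP 0 5): clip(6,0,5)=5, clip(0,0,5)=0, clip(2,0,5)=2, clip(2,0,5)=2, clip(4,0,5)=4, clip(5,0,5)=5 -> [5, 0, 2, 2, 4, 5] (max |s|=5)
Stage 3 (AMPLIFY 3): 5*3=15, 0*3=0, 2*3=6, 2*3=6, 4*3=12, 5*3=15 -> [15, 0, 6, 6, 12, 15] (max |s|=15)
Stage 4 (CLIP -13 24): clip(15,-13,24)=15, clip(0,-13,24)=0, clip(6,-13,24)=6, clip(6,-13,24)=6, clip(12,-13,24)=12, clip(15,-13,24)=15 -> [15, 0, 6, 6, 12, 15] (max |s|=15)
Stage 5 (SUM): sum[0..0]=15, sum[0..1]=15, sum[0..2]=21, sum[0..3]=27, sum[0..4]=39, sum[0..5]=54 -> [15, 15, 21, 27, 39, 54] (max |s|=54)
Overall max amplitude: 54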